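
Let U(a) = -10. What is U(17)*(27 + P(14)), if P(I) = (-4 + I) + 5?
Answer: -420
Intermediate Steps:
P(I) = 1 + I
U(17)*(27 + P(14)) = -10*(27 + (1 + 14)) = -10*(27 + 15) = -10*42 = -420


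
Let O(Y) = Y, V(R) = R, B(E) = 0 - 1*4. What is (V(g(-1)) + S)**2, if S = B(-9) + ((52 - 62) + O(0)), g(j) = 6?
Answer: 64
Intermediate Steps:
B(E) = -4 (B(E) = 0 - 4 = -4)
S = -14 (S = -4 + ((52 - 62) + 0) = -4 + (-10 + 0) = -4 - 10 = -14)
(V(g(-1)) + S)**2 = (6 - 14)**2 = (-8)**2 = 64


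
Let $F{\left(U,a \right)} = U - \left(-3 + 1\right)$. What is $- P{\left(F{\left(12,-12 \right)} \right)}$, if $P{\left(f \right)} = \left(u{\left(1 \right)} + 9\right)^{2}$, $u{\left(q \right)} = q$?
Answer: $-100$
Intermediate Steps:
$F{\left(U,a \right)} = 2 + U$ ($F{\left(U,a \right)} = U - -2 = U + 2 = 2 + U$)
$P{\left(f \right)} = 100$ ($P{\left(f \right)} = \left(1 + 9\right)^{2} = 10^{2} = 100$)
$- P{\left(F{\left(12,-12 \right)} \right)} = \left(-1\right) 100 = -100$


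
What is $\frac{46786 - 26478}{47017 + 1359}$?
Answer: $\frac{5077}{12094} \approx 0.4198$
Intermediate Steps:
$\frac{46786 - 26478}{47017 + 1359} = \frac{20308}{48376} = 20308 \cdot \frac{1}{48376} = \frac{5077}{12094}$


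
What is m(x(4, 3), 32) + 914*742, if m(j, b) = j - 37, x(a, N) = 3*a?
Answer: 678163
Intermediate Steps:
m(j, b) = -37 + j
m(x(4, 3), 32) + 914*742 = (-37 + 3*4) + 914*742 = (-37 + 12) + 678188 = -25 + 678188 = 678163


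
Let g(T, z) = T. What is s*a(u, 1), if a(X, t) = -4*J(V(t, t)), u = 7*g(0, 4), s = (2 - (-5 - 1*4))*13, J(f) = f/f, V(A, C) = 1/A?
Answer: -572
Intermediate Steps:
J(f) = 1
s = 143 (s = (2 - (-5 - 4))*13 = (2 - 1*(-9))*13 = (2 + 9)*13 = 11*13 = 143)
u = 0 (u = 7*0 = 0)
a(X, t) = -4 (a(X, t) = -4*1 = -4)
s*a(u, 1) = 143*(-4) = -572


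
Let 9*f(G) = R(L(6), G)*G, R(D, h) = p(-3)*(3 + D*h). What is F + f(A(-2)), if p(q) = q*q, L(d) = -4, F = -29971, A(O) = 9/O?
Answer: -60131/2 ≈ -30066.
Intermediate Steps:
p(q) = q**2
R(D, h) = 27 + 9*D*h (R(D, h) = (-3)**2*(3 + D*h) = 9*(3 + D*h) = 27 + 9*D*h)
f(G) = G*(27 - 36*G)/9 (f(G) = ((27 + 9*(-4)*G)*G)/9 = ((27 - 36*G)*G)/9 = (G*(27 - 36*G))/9 = G*(27 - 36*G)/9)
F + f(A(-2)) = -29971 + (9/(-2))*(3 - 36/(-2)) = -29971 + (9*(-1/2))*(3 - 36*(-1)/2) = -29971 - 9*(3 - 4*(-9/2))/2 = -29971 - 9*(3 + 18)/2 = -29971 - 9/2*21 = -29971 - 189/2 = -60131/2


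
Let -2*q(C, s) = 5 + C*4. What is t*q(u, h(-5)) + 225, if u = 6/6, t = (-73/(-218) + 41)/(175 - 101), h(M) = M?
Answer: 7178301/32264 ≈ 222.49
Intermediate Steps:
t = 9011/16132 (t = (-73*(-1/218) + 41)/74 = (73/218 + 41)*(1/74) = (9011/218)*(1/74) = 9011/16132 ≈ 0.55858)
u = 1 (u = 6*(⅙) = 1)
q(C, s) = -5/2 - 2*C (q(C, s) = -(5 + C*4)/2 = -(5 + 4*C)/2 = -5/2 - 2*C)
t*q(u, h(-5)) + 225 = 9011*(-5/2 - 2*1)/16132 + 225 = 9011*(-5/2 - 2)/16132 + 225 = (9011/16132)*(-9/2) + 225 = -81099/32264 + 225 = 7178301/32264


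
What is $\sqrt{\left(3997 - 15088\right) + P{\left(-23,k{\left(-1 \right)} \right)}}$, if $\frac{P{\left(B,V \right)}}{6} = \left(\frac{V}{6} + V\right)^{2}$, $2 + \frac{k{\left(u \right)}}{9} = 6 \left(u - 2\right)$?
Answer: $\sqrt{253509} \approx 503.5$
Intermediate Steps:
$k{\left(u \right)} = -126 + 54 u$ ($k{\left(u \right)} = -18 + 9 \cdot 6 \left(u - 2\right) = -18 + 9 \cdot 6 \left(-2 + u\right) = -18 + 9 \left(-12 + 6 u\right) = -18 + \left(-108 + 54 u\right) = -126 + 54 u$)
$P{\left(B,V \right)} = \frac{49 V^{2}}{6}$ ($P{\left(B,V \right)} = 6 \left(\frac{V}{6} + V\right)^{2} = 6 \left(\frac{7 V}{6}\right)^{2} = 6 \frac{49 V^{2}}{36} = \frac{49 V^{2}}{6}$)
$\sqrt{\left(3997 - 15088\right) + P{\left(-23,k{\left(-1 \right)} \right)}} = \sqrt{\left(3997 - 15088\right) + \frac{49 \left(-126 + 54 \left(-1\right)\right)^{2}}{6}} = \sqrt{\left(3997 - 15088\right) + \frac{49 \left(-126 - 54\right)^{2}}{6}} = \sqrt{-11091 + \frac{49 \left(-180\right)^{2}}{6}} = \sqrt{-11091 + \frac{49}{6} \cdot 32400} = \sqrt{-11091 + 264600} = \sqrt{253509}$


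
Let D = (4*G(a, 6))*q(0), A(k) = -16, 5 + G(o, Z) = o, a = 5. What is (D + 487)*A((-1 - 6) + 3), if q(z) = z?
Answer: -7792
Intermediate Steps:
G(o, Z) = -5 + o
D = 0 (D = (4*(-5 + 5))*0 = (4*0)*0 = 0*0 = 0)
(D + 487)*A((-1 - 6) + 3) = (0 + 487)*(-16) = 487*(-16) = -7792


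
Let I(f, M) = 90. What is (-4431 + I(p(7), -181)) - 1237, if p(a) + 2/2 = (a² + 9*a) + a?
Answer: -5578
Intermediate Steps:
p(a) = -1 + a² + 10*a (p(a) = -1 + ((a² + 9*a) + a) = -1 + (a² + 10*a) = -1 + a² + 10*a)
(-4431 + I(p(7), -181)) - 1237 = (-4431 + 90) - 1237 = -4341 - 1237 = -5578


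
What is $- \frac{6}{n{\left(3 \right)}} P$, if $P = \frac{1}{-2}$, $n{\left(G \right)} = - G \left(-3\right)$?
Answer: $\frac{1}{3} \approx 0.33333$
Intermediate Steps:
$n{\left(G \right)} = 3 G$ ($n{\left(G \right)} = - \left(-3\right) G = 3 G$)
$P = - \frac{1}{2} \approx -0.5$
$- \frac{6}{n{\left(3 \right)}} P = - \frac{6}{3 \cdot 3} \left(- \frac{1}{2}\right) = - \frac{6}{9} \left(- \frac{1}{2}\right) = \left(-6\right) \frac{1}{9} \left(- \frac{1}{2}\right) = \left(- \frac{2}{3}\right) \left(- \frac{1}{2}\right) = \frac{1}{3}$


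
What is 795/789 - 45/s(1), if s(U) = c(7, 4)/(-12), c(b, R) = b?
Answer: 143875/1841 ≈ 78.151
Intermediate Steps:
s(U) = -7/12 (s(U) = 7/(-12) = 7*(-1/12) = -7/12)
795/789 - 45/s(1) = 795/789 - 45/(-7/12) = 795*(1/789) - 45*(-12/7) = 265/263 + 540/7 = 143875/1841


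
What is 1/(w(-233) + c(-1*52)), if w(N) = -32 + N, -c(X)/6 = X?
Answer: 1/47 ≈ 0.021277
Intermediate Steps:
c(X) = -6*X
1/(w(-233) + c(-1*52)) = 1/((-32 - 233) - (-6)*52) = 1/(-265 - 6*(-52)) = 1/(-265 + 312) = 1/47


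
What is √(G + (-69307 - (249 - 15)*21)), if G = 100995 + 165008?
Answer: √191782 ≈ 437.93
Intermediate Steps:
G = 266003
√(G + (-69307 - (249 - 15)*21)) = √(266003 + (-69307 - (249 - 15)*21)) = √(266003 + (-69307 - 234*21)) = √(266003 + (-69307 - 1*4914)) = √(266003 + (-69307 - 4914)) = √(266003 - 74221) = √191782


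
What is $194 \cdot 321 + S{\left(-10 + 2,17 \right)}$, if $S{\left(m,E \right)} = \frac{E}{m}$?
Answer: $\frac{498175}{8} \approx 62272.0$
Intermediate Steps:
$194 \cdot 321 + S{\left(-10 + 2,17 \right)} = 194 \cdot 321 + \frac{17}{-10 + 2} = 62274 + \frac{17}{-8} = 62274 + 17 \left(- \frac{1}{8}\right) = 62274 - \frac{17}{8} = \frac{498175}{8}$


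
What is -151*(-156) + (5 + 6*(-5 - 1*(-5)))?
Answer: 23561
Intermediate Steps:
-151*(-156) + (5 + 6*(-5 - 1*(-5))) = 23556 + (5 + 6*(-5 + 5)) = 23556 + (5 + 6*0) = 23556 + (5 + 0) = 23556 + 5 = 23561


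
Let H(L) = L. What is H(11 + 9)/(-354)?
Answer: -10/177 ≈ -0.056497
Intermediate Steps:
H(11 + 9)/(-354) = (11 + 9)/(-354) = 20*(-1/354) = -10/177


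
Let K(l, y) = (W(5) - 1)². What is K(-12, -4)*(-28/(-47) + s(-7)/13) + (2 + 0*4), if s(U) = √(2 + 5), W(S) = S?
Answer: 542/47 + 16*√7/13 ≈ 14.788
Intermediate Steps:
s(U) = √7
K(l, y) = 16 (K(l, y) = (5 - 1)² = 4² = 16)
K(-12, -4)*(-28/(-47) + s(-7)/13) + (2 + 0*4) = 16*(-28/(-47) + √7/13) + (2 + 0*4) = 16*(-28*(-1/47) + √7*(1/13)) + (2 + 0) = 16*(28/47 + √7/13) + 2 = (448/47 + 16*√7/13) + 2 = 542/47 + 16*√7/13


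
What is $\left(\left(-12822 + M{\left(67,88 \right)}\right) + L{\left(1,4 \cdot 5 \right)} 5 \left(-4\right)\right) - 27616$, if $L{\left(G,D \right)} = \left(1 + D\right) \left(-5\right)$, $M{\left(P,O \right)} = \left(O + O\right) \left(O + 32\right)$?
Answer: $-17218$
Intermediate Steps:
$M{\left(P,O \right)} = 2 O \left(32 + O\right)$
$L{\left(G,D \right)} = -5 - 5 D$
$\left(\left(-12822 + M{\left(67,88 \right)}\right) + L{\left(1,4 \cdot 5 \right)} 5 \left(-4\right)\right) - 27616 = \left(\left(-12822 + 2 \cdot 88 \left(32 + 88\right)\right) + \left(-5 - 5 \cdot 4 \cdot 5\right) 5 \left(-4\right)\right) - 27616 = \left(\left(-12822 + 2 \cdot 88 \cdot 120\right) + \left(-5 - 100\right) 5 \left(-4\right)\right) - 27616 = \left(\left(-12822 + 21120\right) + \left(-5 - 100\right) 5 \left(-4\right)\right) - 27616 = \left(8298 + \left(-105\right) 5 \left(-4\right)\right) - 27616 = \left(8298 - -2100\right) - 27616 = \left(8298 + 2100\right) - 27616 = 10398 - 27616 = -17218$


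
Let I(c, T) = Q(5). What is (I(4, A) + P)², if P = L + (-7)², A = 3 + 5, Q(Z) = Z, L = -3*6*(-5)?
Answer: 20736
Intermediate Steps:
L = 90 (L = -18*(-5) = 90)
A = 8
I(c, T) = 5
P = 139 (P = 90 + (-7)² = 90 + 49 = 139)
(I(4, A) + P)² = (5 + 139)² = 144² = 20736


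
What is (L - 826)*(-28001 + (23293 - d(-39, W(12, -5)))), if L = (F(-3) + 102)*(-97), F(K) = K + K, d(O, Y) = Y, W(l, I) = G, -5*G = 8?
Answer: 238567416/5 ≈ 4.7713e+7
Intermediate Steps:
G = -8/5 (G = -⅕*8 = -8/5 ≈ -1.6000)
W(l, I) = -8/5
F(K) = 2*K
L = -9312 (L = (2*(-3) + 102)*(-97) = (-6 + 102)*(-97) = 96*(-97) = -9312)
(L - 826)*(-28001 + (23293 - d(-39, W(12, -5)))) = (-9312 - 826)*(-28001 + (23293 - 1*(-8/5))) = -10138*(-28001 + (23293 + 8/5)) = -10138*(-28001 + 116473/5) = -10138*(-23532/5) = 238567416/5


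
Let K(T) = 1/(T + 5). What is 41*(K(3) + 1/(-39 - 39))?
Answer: 1435/312 ≈ 4.5994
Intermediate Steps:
K(T) = 1/(5 + T)
41*(K(3) + 1/(-39 - 39)) = 41*(1/(5 + 3) + 1/(-39 - 39)) = 41*(1/8 + 1/(-78)) = 41*(⅛ - 1/78) = 41*(35/312) = 1435/312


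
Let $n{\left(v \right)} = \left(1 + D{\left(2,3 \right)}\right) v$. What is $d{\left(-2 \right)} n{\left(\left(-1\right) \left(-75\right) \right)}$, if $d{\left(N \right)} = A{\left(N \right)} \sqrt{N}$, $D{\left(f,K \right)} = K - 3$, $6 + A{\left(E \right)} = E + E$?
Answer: $- 750 i \sqrt{2} \approx - 1060.7 i$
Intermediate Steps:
$A{\left(E \right)} = -6 + 2 E$ ($A{\left(E \right)} = -6 + \left(E + E\right) = -6 + 2 E$)
$D{\left(f,K \right)} = -3 + K$
$d{\left(N \right)} = \sqrt{N} \left(-6 + 2 N\right)$ ($d{\left(N \right)} = \left(-6 + 2 N\right) \sqrt{N} = \sqrt{N} \left(-6 + 2 N\right)$)
$n{\left(v \right)} = v$ ($n{\left(v \right)} = \left(1 + \left(-3 + 3\right)\right) v = \left(1 + 0\right) v = 1 v = v$)
$d{\left(-2 \right)} n{\left(\left(-1\right) \left(-75\right) \right)} = 2 \sqrt{-2} \left(-3 - 2\right) \left(\left(-1\right) \left(-75\right)\right) = 2 i \sqrt{2} \left(-5\right) 75 = - 10 i \sqrt{2} \cdot 75 = - 750 i \sqrt{2}$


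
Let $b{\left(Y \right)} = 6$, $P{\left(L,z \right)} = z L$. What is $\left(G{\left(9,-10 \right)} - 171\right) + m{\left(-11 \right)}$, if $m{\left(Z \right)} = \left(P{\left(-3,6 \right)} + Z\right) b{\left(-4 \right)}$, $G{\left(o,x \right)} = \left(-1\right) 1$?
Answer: $-346$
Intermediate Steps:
$P{\left(L,z \right)} = L z$
$G{\left(o,x \right)} = -1$
$m{\left(Z \right)} = -108 + 6 Z$ ($m{\left(Z \right)} = \left(\left(-3\right) 6 + Z\right) 6 = \left(-18 + Z\right) 6 = -108 + 6 Z$)
$\left(G{\left(9,-10 \right)} - 171\right) + m{\left(-11 \right)} = \left(-1 - 171\right) + \left(-108 + 6 \left(-11\right)\right) = -172 - 174 = -346$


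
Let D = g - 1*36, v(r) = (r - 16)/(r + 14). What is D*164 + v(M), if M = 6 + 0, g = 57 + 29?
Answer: 16399/2 ≈ 8199.5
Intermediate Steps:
g = 86
M = 6
v(r) = (-16 + r)/(14 + r)
D = 50 (D = 86 - 1*36 = 86 - 36 = 50)
D*164 + v(M) = 50*164 + (-16 + 6)/(14 + 6) = 8200 - 10/20 = 8200 + (1/20)*(-10) = 8200 - ½ = 16399/2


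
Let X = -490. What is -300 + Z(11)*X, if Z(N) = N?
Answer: -5690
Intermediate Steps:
-300 + Z(11)*X = -300 + 11*(-490) = -300 - 5390 = -5690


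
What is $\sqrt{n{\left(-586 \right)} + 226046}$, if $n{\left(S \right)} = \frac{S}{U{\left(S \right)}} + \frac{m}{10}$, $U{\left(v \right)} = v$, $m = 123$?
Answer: $\frac{3 \sqrt{2511770}}{10} \approx 475.46$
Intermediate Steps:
$n{\left(S \right)} = \frac{133}{10}$ ($n{\left(S \right)} = \frac{S}{S} + \frac{123}{10} = 1 + 123 \cdot \frac{1}{10} = 1 + \frac{123}{10} = \frac{133}{10}$)
$\sqrt{n{\left(-586 \right)} + 226046} = \sqrt{\frac{133}{10} + 226046} = \sqrt{\frac{2260593}{10}} = \frac{3 \sqrt{2511770}}{10}$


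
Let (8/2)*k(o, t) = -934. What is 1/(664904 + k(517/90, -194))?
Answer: 2/1329341 ≈ 1.5045e-6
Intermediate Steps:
k(o, t) = -467/2 (k(o, t) = (¼)*(-934) = -467/2)
1/(664904 + k(517/90, -194)) = 1/(664904 - 467/2) = 1/(1329341/2) = 2/1329341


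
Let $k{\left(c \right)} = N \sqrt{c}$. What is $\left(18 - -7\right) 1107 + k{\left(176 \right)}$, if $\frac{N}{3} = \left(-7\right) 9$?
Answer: $27675 - 756 \sqrt{11} \approx 25168.0$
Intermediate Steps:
$N = -189$ ($N = 3 \left(\left(-7\right) 9\right) = 3 \left(-63\right) = -189$)
$k{\left(c \right)} = - 189 \sqrt{c}$
$\left(18 - -7\right) 1107 + k{\left(176 \right)} = \left(18 - -7\right) 1107 - 189 \sqrt{176} = \left(18 + 7\right) 1107 - 189 \cdot 4 \sqrt{11} = 25 \cdot 1107 - 756 \sqrt{11} = 27675 - 756 \sqrt{11}$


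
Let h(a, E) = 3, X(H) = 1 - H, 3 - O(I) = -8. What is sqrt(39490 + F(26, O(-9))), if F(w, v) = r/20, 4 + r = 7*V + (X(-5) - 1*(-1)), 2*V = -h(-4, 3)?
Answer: sqrt(631834)/4 ≈ 198.72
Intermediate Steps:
O(I) = 11 (O(I) = 3 - 1*(-8) = 3 + 8 = 11)
V = -3/2 (V = (-1*3)/2 = (1/2)*(-3) = -3/2 ≈ -1.5000)
r = -15/2 (r = -4 + (7*(-3/2) + ((1 - 1*(-5)) - 1*(-1))) = -4 + (-21/2 + ((1 + 5) + 1)) = -4 + (-21/2 + (6 + 1)) = -4 + (-21/2 + 7) = -4 - 7/2 = -15/2 ≈ -7.5000)
F(w, v) = -3/8 (F(w, v) = -15/2/20 = -15/2*1/20 = -3/8)
sqrt(39490 + F(26, O(-9))) = sqrt(39490 - 3/8) = sqrt(315917/8) = sqrt(631834)/4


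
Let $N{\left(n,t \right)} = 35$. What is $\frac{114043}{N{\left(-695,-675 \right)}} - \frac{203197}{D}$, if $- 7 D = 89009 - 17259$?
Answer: $\frac{235210529}{71750} \approx 3278.2$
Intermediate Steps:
$D = -10250$ ($D = - \frac{89009 - 17259}{7} = \left(- \frac{1}{7}\right) 71750 = -10250$)
$\frac{114043}{N{\left(-695,-675 \right)}} - \frac{203197}{D} = \frac{114043}{35} - \frac{203197}{-10250} = 114043 \cdot \frac{1}{35} - - \frac{203197}{10250} = \frac{114043}{35} + \frac{203197}{10250} = \frac{235210529}{71750}$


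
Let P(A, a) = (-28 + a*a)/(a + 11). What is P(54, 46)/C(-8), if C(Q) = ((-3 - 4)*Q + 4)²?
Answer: 29/2850 ≈ 0.010175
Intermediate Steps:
C(Q) = (4 - 7*Q)² (C(Q) = (-7*Q + 4)² = (4 - 7*Q)²)
P(A, a) = (-28 + a²)/(11 + a)
P(54, 46)/C(-8) = ((-28 + 46²)/(11 + 46))/((-4 + 7*(-8))²) = ((-28 + 2116)/57)/((-4 - 56)²) = ((1/57)*2088)/((-60)²) = (696/19)/3600 = (696/19)*(1/3600) = 29/2850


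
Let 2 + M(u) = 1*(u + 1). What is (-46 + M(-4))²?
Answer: 2601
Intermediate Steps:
M(u) = -1 + u (M(u) = -2 + 1*(u + 1) = -2 + 1*(1 + u) = -2 + (1 + u) = -1 + u)
(-46 + M(-4))² = (-46 + (-1 - 4))² = (-46 - 5)² = (-51)² = 2601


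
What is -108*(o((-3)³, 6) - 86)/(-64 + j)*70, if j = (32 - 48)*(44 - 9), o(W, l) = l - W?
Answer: -16695/26 ≈ -642.12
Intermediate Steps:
j = -560 (j = -16*35 = -560)
-108*(o((-3)³, 6) - 86)/(-64 + j)*70 = -108*((6 - 1*(-3)³) - 86)/(-64 - 560)*70 = -108*((6 - 1*(-27)) - 86)/(-624)*70 = -108*((6 + 27) - 86)*(-1)/624*70 = -108*(33 - 86)*(-1)/624*70 = -(-5724)*(-1)/624*70 = -108*53/624*70 = -477/52*70 = -16695/26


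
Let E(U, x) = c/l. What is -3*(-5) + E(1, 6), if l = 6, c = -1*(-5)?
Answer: 95/6 ≈ 15.833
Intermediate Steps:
c = 5
E(U, x) = 5/6
-3*(-5) + E(1, 6) = -3*(-5) + 5/6 = 15 + 5/6 = 95/6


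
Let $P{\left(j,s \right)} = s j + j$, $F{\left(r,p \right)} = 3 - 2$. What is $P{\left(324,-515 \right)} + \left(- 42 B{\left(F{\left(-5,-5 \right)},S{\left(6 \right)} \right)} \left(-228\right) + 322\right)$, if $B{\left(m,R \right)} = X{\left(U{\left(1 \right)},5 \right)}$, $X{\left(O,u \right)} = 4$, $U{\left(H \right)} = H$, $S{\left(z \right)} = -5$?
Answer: $-127910$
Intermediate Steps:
$F{\left(r,p \right)} = 1$
$P{\left(j,s \right)} = j + j s$ ($P{\left(j,s \right)} = j s + j = j + j s$)
$B{\left(m,R \right)} = 4$
$P{\left(324,-515 \right)} + \left(- 42 B{\left(F{\left(-5,-5 \right)},S{\left(6 \right)} \right)} \left(-228\right) + 322\right) = 324 \left(1 - 515\right) + \left(\left(-42\right) 4 \left(-228\right) + 322\right) = 324 \left(-514\right) + \left(\left(-168\right) \left(-228\right) + 322\right) = -166536 + \left(38304 + 322\right) = -166536 + 38626 = -127910$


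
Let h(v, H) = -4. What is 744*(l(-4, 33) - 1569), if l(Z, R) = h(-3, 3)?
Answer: -1170312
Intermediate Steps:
l(Z, R) = -4
744*(l(-4, 33) - 1569) = 744*(-4 - 1569) = 744*(-1573) = -1170312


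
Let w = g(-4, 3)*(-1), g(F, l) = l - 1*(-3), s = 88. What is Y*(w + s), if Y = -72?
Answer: -5904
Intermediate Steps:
g(F, l) = 3 + l (g(F, l) = l + 3 = 3 + l)
w = -6 (w = (3 + 3)*(-1) = 6*(-1) = -6)
Y*(w + s) = -72*(-6 + 88) = -72*82 = -5904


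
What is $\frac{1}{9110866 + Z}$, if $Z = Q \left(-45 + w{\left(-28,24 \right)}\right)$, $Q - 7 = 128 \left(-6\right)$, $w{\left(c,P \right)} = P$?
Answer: $\frac{1}{9126847} \approx 1.0957 \cdot 10^{-7}$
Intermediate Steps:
$Q = -761$ ($Q = 7 + 128 \left(-6\right) = 7 - 768 = -761$)
$Z = 15981$ ($Z = - 761 \left(-45 + 24\right) = \left(-761\right) \left(-21\right) = 15981$)
$\frac{1}{9110866 + Z} = \frac{1}{9110866 + 15981} = \frac{1}{9126847}$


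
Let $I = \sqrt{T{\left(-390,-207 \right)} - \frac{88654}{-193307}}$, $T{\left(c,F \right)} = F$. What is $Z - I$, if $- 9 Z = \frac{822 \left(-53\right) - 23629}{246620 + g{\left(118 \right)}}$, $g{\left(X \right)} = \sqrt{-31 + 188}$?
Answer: $\frac{16571630900}{547392818187} - \frac{67195 \sqrt{157}}{547392818187} - \frac{i \sqrt{7717954984765}}{193307} \approx 0.030272 - 14.372 i$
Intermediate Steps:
$g{\left(X \right)} = \sqrt{157}$
$Z = \frac{67195}{9 \left(246620 + \sqrt{157}\right)}$ ($Z = - \frac{\left(822 \left(-53\right) - 23629\right) \frac{1}{246620 + \sqrt{157}}}{9} = - \frac{\left(-43566 - 23629\right) \frac{1}{246620 + \sqrt{157}}}{9} = - \frac{\left(-67195\right) \frac{1}{246620 + \sqrt{157}}}{9} = \frac{67195}{9 \left(246620 + \sqrt{157}\right)} \approx 0.030272$)
$I = \frac{i \sqrt{7717954984765}}{193307}$ ($I = \sqrt{-207 - \frac{88654}{-193307}} = \sqrt{-207 - - \frac{88654}{193307}} = \sqrt{-207 + \frac{88654}{193307}} = \sqrt{- \frac{39925895}{193307}} = \frac{i \sqrt{7717954984765}}{193307} \approx 14.372 i$)
$Z - I = \left(\frac{16571630900}{547392818187} - \frac{67195 \sqrt{157}}{547392818187}\right) - \frac{i \sqrt{7717954984765}}{193307} = \frac{16571630900}{547392818187} - \frac{67195 \sqrt{157}}{547392818187} - \frac{i \sqrt{7717954984765}}{193307}$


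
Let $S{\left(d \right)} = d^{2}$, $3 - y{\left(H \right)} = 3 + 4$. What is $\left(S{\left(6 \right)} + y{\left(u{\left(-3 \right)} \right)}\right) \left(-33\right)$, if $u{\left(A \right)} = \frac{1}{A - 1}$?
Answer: $-1056$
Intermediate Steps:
$u{\left(A \right)} = \frac{1}{-1 + A}$
$y{\left(H \right)} = -4$ ($y{\left(H \right)} = 3 - \left(3 + 4\right) = 3 - 7 = -4$)
$\left(S{\left(6 \right)} + y{\left(u{\left(-3 \right)} \right)}\right) \left(-33\right) = \left(6^{2} - 4\right) \left(-33\right) = \left(36 - 4\right) \left(-33\right) = 32 \left(-33\right) = -1056$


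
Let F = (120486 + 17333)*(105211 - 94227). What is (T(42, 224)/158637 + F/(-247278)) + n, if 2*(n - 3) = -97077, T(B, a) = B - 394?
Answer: -238229868220629/4358604454 ≈ -54657.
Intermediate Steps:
T(B, a) = -394 + B
F = 1513803896 (F = 137819*10984 = 1513803896)
n = -97071/2 (n = 3 + (½)*(-97077) = 3 - 97077/2 = -97071/2 ≈ -48536.)
(T(42, 224)/158637 + F/(-247278)) + n = ((-394 + 42)/158637 + 1513803896/(-247278)) - 97071/2 = (-352*1/158637 + 1513803896*(-1/247278)) - 97071/2 = (-352/158637 - 756901948/123639) - 97071/2 = -13341410871756/2179302227 - 97071/2 = -238229868220629/4358604454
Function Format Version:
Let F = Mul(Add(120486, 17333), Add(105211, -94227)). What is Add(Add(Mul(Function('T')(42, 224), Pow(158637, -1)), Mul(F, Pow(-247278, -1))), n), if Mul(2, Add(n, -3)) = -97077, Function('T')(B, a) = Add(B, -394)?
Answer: Rational(-238229868220629, 4358604454) ≈ -54657.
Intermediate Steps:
Function('T')(B, a) = Add(-394, B)
F = 1513803896 (F = Mul(137819, 10984) = 1513803896)
n = Rational(-97071, 2) (n = Add(3, Mul(Rational(1, 2), -97077)) = Add(3, Rational(-97077, 2)) = Rational(-97071, 2) ≈ -48536.)
Add(Add(Mul(Function('T')(42, 224), Pow(158637, -1)), Mul(F, Pow(-247278, -1))), n) = Add(Add(Mul(Add(-394, 42), Pow(158637, -1)), Mul(1513803896, Pow(-247278, -1))), Rational(-97071, 2)) = Add(Add(Mul(-352, Rational(1, 158637)), Mul(1513803896, Rational(-1, 247278))), Rational(-97071, 2)) = Add(Add(Rational(-352, 158637), Rational(-756901948, 123639)), Rational(-97071, 2)) = Add(Rational(-13341410871756, 2179302227), Rational(-97071, 2)) = Rational(-238229868220629, 4358604454)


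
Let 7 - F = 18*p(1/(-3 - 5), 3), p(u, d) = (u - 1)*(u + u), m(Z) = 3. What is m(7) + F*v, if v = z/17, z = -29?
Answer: -83/272 ≈ -0.30515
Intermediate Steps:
v = -29/17 ≈ -1.7059
p(u, d) = 2*u*(-1 + u) (p(u, d) = (-1 + u)*(2*u) = 2*u*(-1 + u))
F = 31/16 (F = 7 - 18*2*(-1 + 1/(-3 - 5))/(-3 - 5) = 7 - 18*2*(-1 + 1/(-8))/(-8) = 7 - 18*2*(-1/8)*(-1 - 1/8) = 7 - 18*2*(-1/8)*(-9/8) = 7 - 18*9/32 = 7 - 1*81/16 = 7 - 81/16 = 31/16 ≈ 1.9375)
m(7) + F*v = 3 + (31/16)*(-29/17) = 3 - 899/272 = -83/272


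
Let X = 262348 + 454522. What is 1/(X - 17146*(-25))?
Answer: 1/1145520 ≈ 8.7297e-7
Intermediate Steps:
X = 716870
1/(X - 17146*(-25)) = 1/(716870 - 17146*(-25)) = 1/(716870 + 428650) = 1/1145520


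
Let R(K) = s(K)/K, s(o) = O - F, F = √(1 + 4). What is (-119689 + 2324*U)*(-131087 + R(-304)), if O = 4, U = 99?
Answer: -1099742961231/76 + 110387*√5/304 ≈ -1.4470e+10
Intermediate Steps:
F = √5 ≈ 2.2361
s(o) = 4 - √5
R(K) = (4 - √5)/K
(-119689 + 2324*U)*(-131087 + R(-304)) = (-119689 + 2324*99)*(-131087 + (4 - √5)/(-304)) = (-119689 + 230076)*(-131087 - (4 - √5)/304) = 110387*(-131087 + (-1/76 + √5/304)) = 110387*(-9962613/76 + √5/304) = -1099742961231/76 + 110387*√5/304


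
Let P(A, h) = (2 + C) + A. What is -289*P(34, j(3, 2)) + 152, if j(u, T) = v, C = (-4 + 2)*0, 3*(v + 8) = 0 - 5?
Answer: -10252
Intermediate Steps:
v = -29/3 (v = -8 + (0 - 5)/3 = -8 + (1/3)*(-5) = -8 - 5/3 = -29/3 ≈ -9.6667)
C = 0 (C = -2*0 = 0)
j(u, T) = -29/3
P(A, h) = 2 + A (P(A, h) = (2 + 0) + A = 2 + A)
-289*P(34, j(3, 2)) + 152 = -289*(2 + 34) + 152 = -289*36 + 152 = -10404 + 152 = -10252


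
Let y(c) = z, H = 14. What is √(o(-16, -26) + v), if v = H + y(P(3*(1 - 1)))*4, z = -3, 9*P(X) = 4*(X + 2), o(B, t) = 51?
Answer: √53 ≈ 7.2801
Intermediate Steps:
P(X) = 8/9 + 4*X/9 (P(X) = (4*(X + 2))/9 = (4*(2 + X))/9 = (8 + 4*X)/9 = 8/9 + 4*X/9)
y(c) = -3
v = 2 (v = 14 - 3*4 = 14 - 12 = 2)
√(o(-16, -26) + v) = √(51 + 2) = √53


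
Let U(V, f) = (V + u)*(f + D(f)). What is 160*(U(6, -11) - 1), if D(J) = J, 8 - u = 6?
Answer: -28320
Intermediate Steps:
u = 2 (u = 8 - 1*6 = 8 - 6 = 2)
U(V, f) = 2*f*(2 + V) (U(V, f) = (V + 2)*(f + f) = (2 + V)*(2*f) = 2*f*(2 + V))
160*(U(6, -11) - 1) = 160*(2*(-11)*(2 + 6) - 1) = 160*(2*(-11)*8 - 1) = 160*(-176 - 1) = 160*(-177) = -28320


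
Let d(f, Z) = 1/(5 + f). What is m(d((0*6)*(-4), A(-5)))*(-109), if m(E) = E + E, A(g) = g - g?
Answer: -218/5 ≈ -43.600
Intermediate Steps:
A(g) = 0
m(E) = 2*E
m(d((0*6)*(-4), A(-5)))*(-109) = (2/(5 + (0*6)*(-4)))*(-109) = (2/(5 + 0*(-4)))*(-109) = (2/(5 + 0))*(-109) = (2/5)*(-109) = (2*(⅕))*(-109) = (⅖)*(-109) = -218/5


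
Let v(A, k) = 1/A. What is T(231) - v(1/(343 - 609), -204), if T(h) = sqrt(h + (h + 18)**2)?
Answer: 266 + 2*sqrt(15558) ≈ 515.46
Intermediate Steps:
T(h) = sqrt(h + (18 + h)**2)
T(231) - v(1/(343 - 609), -204) = sqrt(231 + (18 + 231)**2) - 1/(1/(343 - 609)) = sqrt(231 + 249**2) - 1/(1/(-266)) = sqrt(231 + 62001) - 1/(-1/266) = sqrt(62232) - 1*(-266) = 2*sqrt(15558) + 266 = 266 + 2*sqrt(15558)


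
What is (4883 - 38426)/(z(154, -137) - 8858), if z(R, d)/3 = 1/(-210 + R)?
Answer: 1878408/496051 ≈ 3.7867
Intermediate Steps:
z(R, d) = 3/(-210 + R)
(4883 - 38426)/(z(154, -137) - 8858) = (4883 - 38426)/(3/(-210 + 154) - 8858) = -33543/(3/(-56) - 8858) = -33543/(3*(-1/56) - 8858) = -33543/(-3/56 - 8858) = -33543/(-496051/56) = -33543*(-56/496051) = 1878408/496051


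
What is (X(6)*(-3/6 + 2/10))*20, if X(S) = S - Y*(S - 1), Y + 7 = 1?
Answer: -216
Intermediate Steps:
Y = -6 (Y = -7 + 1 = -6)
X(S) = -6 + 7*S (X(S) = S - (-6)*(S - 1) = S - (-6)*(-1 + S) = S - (6 - 6*S) = S + (-6 + 6*S) = -6 + 7*S)
(X(6)*(-3/6 + 2/10))*20 = ((-6 + 7*6)*(-3/6 + 2/10))*20 = ((-6 + 42)*(-3*⅙ + 2*(⅒)))*20 = (36*(-½ + ⅕))*20 = (36*(-3/10))*20 = -54/5*20 = -216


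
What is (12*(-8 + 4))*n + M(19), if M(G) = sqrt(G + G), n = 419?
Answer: -20112 + sqrt(38) ≈ -20106.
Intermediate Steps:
M(G) = sqrt(2)*sqrt(G) (M(G) = sqrt(2*G) = sqrt(2)*sqrt(G))
(12*(-8 + 4))*n + M(19) = (12*(-8 + 4))*419 + sqrt(2)*sqrt(19) = (12*(-4))*419 + sqrt(38) = -48*419 + sqrt(38) = -20112 + sqrt(38)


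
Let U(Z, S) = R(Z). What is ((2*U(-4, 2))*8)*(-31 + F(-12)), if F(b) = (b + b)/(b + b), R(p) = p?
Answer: 1920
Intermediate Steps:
U(Z, S) = Z
F(b) = 1 (F(b) = (2*b)/((2*b)) = (2*b)*(1/(2*b)) = 1)
((2*U(-4, 2))*8)*(-31 + F(-12)) = ((2*(-4))*8)*(-31 + 1) = -8*8*(-30) = -64*(-30) = 1920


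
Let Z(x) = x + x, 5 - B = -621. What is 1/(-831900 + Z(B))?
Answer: -1/830648 ≈ -1.2039e-6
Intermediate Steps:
B = 626 (B = 5 - 1*(-621) = 5 + 621 = 626)
Z(x) = 2*x
1/(-831900 + Z(B)) = 1/(-831900 + 2*626) = 1/(-831900 + 1252) = 1/(-830648) = -1/830648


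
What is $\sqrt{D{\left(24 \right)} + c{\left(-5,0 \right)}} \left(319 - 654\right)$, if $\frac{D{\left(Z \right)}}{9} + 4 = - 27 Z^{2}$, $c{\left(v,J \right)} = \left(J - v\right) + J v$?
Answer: $- 335 i \sqrt{139999} \approx - 1.2535 \cdot 10^{5} i$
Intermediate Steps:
$c{\left(v,J \right)} = J - v + J v$
$D{\left(Z \right)} = -36 - 243 Z^{2}$ ($D{\left(Z \right)} = -36 + 9 \left(- 27 Z^{2}\right) = -36 - 243 Z^{2}$)
$\sqrt{D{\left(24 \right)} + c{\left(-5,0 \right)}} \left(319 - 654\right) = \sqrt{\left(-36 - 243 \cdot 24^{2}\right) + \left(0 - -5 + 0 \left(-5\right)\right)} \left(319 - 654\right) = \sqrt{\left(-36 - 139968\right) + \left(0 + 5 + 0\right)} \left(-335\right) = \sqrt{\left(-36 - 139968\right) + 5} \left(-335\right) = \sqrt{-140004 + 5} \left(-335\right) = \sqrt{-139999} \left(-335\right) = i \sqrt{139999} \left(-335\right) = - 335 i \sqrt{139999}$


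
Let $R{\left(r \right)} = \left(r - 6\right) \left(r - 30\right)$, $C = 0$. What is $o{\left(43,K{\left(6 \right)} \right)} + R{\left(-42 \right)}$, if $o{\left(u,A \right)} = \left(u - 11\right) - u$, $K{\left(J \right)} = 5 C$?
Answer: $3445$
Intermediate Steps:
$R{\left(r \right)} = \left(-30 + r\right) \left(-6 + r\right)$ ($R{\left(r \right)} = \left(-6 + r\right) \left(-30 + r\right) = \left(-30 + r\right) \left(-6 + r\right)$)
$K{\left(J \right)} = 0$ ($K{\left(J \right)} = 5 \cdot 0 = 0$)
$o{\left(u,A \right)} = -11$ ($o{\left(u,A \right)} = \left(u - 11\right) - u = \left(-11 + u\right) - u = -11$)
$o{\left(43,K{\left(6 \right)} \right)} + R{\left(-42 \right)} = -11 + \left(180 + \left(-42\right)^{2} - -1512\right) = -11 + \left(180 + 1764 + 1512\right) = -11 + 3456 = 3445$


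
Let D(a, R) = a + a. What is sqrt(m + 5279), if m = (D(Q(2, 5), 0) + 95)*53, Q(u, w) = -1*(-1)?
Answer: 2*sqrt(2605) ≈ 102.08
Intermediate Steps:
Q(u, w) = 1
D(a, R) = 2*a
m = 5141 (m = (2*1 + 95)*53 = (2 + 95)*53 = 97*53 = 5141)
sqrt(m + 5279) = sqrt(5141 + 5279) = sqrt(10420) = 2*sqrt(2605)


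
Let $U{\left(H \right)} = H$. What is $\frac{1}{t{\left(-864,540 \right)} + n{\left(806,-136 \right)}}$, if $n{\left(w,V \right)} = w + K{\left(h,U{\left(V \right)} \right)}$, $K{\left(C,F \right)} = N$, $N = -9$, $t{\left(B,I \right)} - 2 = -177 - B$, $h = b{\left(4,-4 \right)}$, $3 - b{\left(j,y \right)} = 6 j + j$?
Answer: $\frac{1}{1486} \approx 0.00067295$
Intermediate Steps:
$b{\left(j,y \right)} = 3 - 7 j$ ($b{\left(j,y \right)} = 3 - \left(6 j + j\right) = 3 - 7 j$)
$h = -25$ ($h = 3 - 28 = -25$)
$t{\left(B,I \right)} = -175 - B$ ($t{\left(B,I \right)} = 2 - \left(177 + B\right) = -175 - B$)
$K{\left(C,F \right)} = -9$
$n{\left(w,V \right)} = -9 + w$ ($n{\left(w,V \right)} = w - 9 = -9 + w$)
$\frac{1}{t{\left(-864,540 \right)} + n{\left(806,-136 \right)}} = \frac{1}{\left(-175 - -864\right) + \left(-9 + 806\right)} = \frac{1}{\left(-175 + 864\right) + 797} = \frac{1}{689 + 797} = \frac{1}{1486}$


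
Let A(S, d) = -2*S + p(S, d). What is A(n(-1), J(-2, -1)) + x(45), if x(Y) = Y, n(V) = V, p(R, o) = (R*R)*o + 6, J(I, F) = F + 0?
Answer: 52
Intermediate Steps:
J(I, F) = F
p(R, o) = 6 + o*R² (p(R, o) = R²*o + 6 = o*R² + 6 = 6 + o*R²)
A(S, d) = 6 - 2*S + d*S² (A(S, d) = -2*S + (6 + d*S²) = 6 - 2*S + d*S²)
A(n(-1), J(-2, -1)) + x(45) = (6 - 2*(-1) - 1*(-1)²) + 45 = (6 + 2 - 1*1) + 45 = (6 + 2 - 1) + 45 = 7 + 45 = 52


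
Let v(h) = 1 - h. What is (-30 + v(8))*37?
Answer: -1369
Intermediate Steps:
(-30 + v(8))*37 = (-30 + (1 - 1*8))*37 = (-30 + (1 - 8))*37 = (-30 - 7)*37 = -37*37 = -1369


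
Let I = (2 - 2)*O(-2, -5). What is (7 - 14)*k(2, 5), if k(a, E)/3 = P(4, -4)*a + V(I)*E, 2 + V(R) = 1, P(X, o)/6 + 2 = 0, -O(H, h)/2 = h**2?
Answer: 609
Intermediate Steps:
O(H, h) = -2*h**2
P(X, o) = -12 (P(X, o) = -12 + 6*0 = -12 + 0 = -12)
I = 0 (I = (2 - 2)*(-2*(-5)**2) = 0*(-2*25) = 0*(-50) = 0)
V(R) = -1 (V(R) = -2 + 1 = -1)
k(a, E) = -36*a - 3*E (k(a, E) = 3*(-12*a - E) = 3*(-E - 12*a) = -36*a - 3*E)
(7 - 14)*k(2, 5) = (7 - 14)*(-36*2 - 3*5) = -7*(-72 - 15) = -7*(-87) = 609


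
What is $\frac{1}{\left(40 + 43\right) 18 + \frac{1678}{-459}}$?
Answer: $\frac{459}{684068} \approx 0.00067099$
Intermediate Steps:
$\frac{1}{\left(40 + 43\right) 18 + \frac{1678}{-459}} = \frac{1}{83 \cdot 18 + 1678 \left(- \frac{1}{459}\right)} = \frac{1}{1494 - \frac{1678}{459}} = \frac{1}{\frac{684068}{459}} = \frac{459}{684068}$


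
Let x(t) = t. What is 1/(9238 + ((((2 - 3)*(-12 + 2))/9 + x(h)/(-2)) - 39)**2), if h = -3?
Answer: 324/3422137 ≈ 9.4678e-5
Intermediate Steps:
1/(9238 + ((((2 - 3)*(-12 + 2))/9 + x(h)/(-2)) - 39)**2) = 1/(9238 + ((((2 - 3)*(-12 + 2))/9 - 3/(-2)) - 39)**2) = 1/(9238 + ((-1*(-10)*(1/9) - 3*(-1/2)) - 39)**2) = 1/(9238 + ((10*(1/9) + 3/2) - 39)**2) = 1/(9238 + ((10/9 + 3/2) - 39)**2) = 1/(9238 + (47/18 - 39)**2) = 1/(9238 + (-655/18)**2) = 1/(9238 + 429025/324) = 1/(3422137/324) = 324/3422137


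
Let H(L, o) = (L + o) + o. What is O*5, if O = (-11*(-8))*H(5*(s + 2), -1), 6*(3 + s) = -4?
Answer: -13640/3 ≈ -4546.7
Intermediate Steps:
s = -11/3 (s = -3 + (⅙)*(-4) = -3 - ⅔ = -11/3 ≈ -3.6667)
H(L, o) = L + 2*o
O = -2728/3 (O = (-11*(-8))*(5*(-11/3 + 2) + 2*(-1)) = 88*(5*(-5/3) - 2) = 88*(-25/3 - 2) = 88*(-31/3) = -2728/3 ≈ -909.33)
O*5 = -2728/3*5 = -13640/3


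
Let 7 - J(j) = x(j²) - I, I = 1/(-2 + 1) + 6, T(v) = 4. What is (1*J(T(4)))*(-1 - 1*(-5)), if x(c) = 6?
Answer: 24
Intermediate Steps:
I = 5 (I = 1/(-1) + 6 = -1 + 6 = 5)
J(j) = 6 (J(j) = 7 - (6 - 1*5) = 7 - (6 - 5) = 7 - 1*1 = 7 - 1 = 6)
(1*J(T(4)))*(-1 - 1*(-5)) = (1*6)*(-1 - 1*(-5)) = 6*(-1 + 5) = 6*4 = 24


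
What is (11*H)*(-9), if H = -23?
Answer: 2277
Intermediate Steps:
(11*H)*(-9) = (11*(-23))*(-9) = -253*(-9) = 2277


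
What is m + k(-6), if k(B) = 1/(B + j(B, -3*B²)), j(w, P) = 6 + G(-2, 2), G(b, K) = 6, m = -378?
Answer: -2267/6 ≈ -377.83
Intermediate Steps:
j(w, P) = 12 (j(w, P) = 6 + 6 = 12)
k(B) = 1/(12 + B) (k(B) = 1/(B + 12) = 1/(12 + B))
m + k(-6) = -378 + 1/(12 - 6) = -378 + 1/6 = -378 + ⅙ = -2267/6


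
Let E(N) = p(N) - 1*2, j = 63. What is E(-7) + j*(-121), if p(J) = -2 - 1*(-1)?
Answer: -7626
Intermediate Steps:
p(J) = -1 (p(J) = -2 + 1 = -1)
E(N) = -3 (E(N) = -1 - 1*2 = -1 - 2 = -3)
E(-7) + j*(-121) = -3 + 63*(-121) = -3 - 7623 = -7626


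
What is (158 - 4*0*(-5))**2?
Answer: 24964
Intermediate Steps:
(158 - 4*0*(-5))**2 = (158 + 0*(-5))**2 = (158 + 0)**2 = 158**2 = 24964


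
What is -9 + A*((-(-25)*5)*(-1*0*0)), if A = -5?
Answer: -9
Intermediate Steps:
-9 + A*((-(-25)*5)*(-1*0*0)) = -9 - 5*(-(-25)*5)*-1*0*0 = -9 - 5*(-5*(-25))*0*0 = -9 - 625*0 = -9 - 5*0 = -9 + 0 = -9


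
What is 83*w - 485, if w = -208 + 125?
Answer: -7374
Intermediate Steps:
w = -83
83*w - 485 = 83*(-83) - 485 = -6889 - 485 = -7374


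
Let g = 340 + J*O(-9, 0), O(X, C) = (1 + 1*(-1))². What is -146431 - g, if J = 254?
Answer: -146771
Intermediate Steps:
O(X, C) = 0 (O(X, C) = (1 - 1)² = 0² = 0)
g = 340 (g = 340 + 254*0 = 340 + 0 = 340)
-146431 - g = -146431 - 1*340 = -146431 - 340 = -146771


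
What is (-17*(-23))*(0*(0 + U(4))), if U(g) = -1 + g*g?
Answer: 0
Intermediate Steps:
U(g) = -1 + g**2
(-17*(-23))*(0*(0 + U(4))) = (-17*(-23))*(0*(0 + (-1 + 4**2))) = 391*(0*(0 + (-1 + 16))) = 391*(0*(0 + 15)) = 391*(0*15) = 391*0 = 0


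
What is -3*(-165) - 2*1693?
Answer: -2891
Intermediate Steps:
-3*(-165) - 2*1693 = 495 - 1*3386 = 495 - 3386 = -2891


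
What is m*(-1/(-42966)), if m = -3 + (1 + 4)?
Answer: 1/21483 ≈ 4.6548e-5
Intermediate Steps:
m = 2 (m = -3 + 5 = 2)
m*(-1/(-42966)) = 2*(-1/(-42966)) = 2*(-1*(-1/42966)) = 2*(1/42966) = 1/21483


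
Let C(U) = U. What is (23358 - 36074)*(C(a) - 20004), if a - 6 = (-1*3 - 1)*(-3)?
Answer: 254141976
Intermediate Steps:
a = 18 (a = 6 + (-1*3 - 1)*(-3) = 6 + (-3 - 1)*(-3) = 6 - 4*(-3) = 6 + 12 = 18)
(23358 - 36074)*(C(a) - 20004) = (23358 - 36074)*(18 - 20004) = -12716*(-19986) = 254141976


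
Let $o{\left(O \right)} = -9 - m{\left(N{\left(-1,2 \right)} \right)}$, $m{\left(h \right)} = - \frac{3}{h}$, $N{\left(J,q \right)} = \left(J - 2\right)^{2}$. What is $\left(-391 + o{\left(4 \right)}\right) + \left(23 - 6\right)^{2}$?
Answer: $- \frac{332}{3} \approx -110.67$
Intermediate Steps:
$N{\left(J,q \right)} = \left(-2 + J\right)^{2}$
$o{\left(O \right)} = - \frac{26}{3}$ ($o{\left(O \right)} = -9 - - \frac{3}{\left(-2 - 1\right)^{2}} = -9 - - \frac{3}{\left(-3\right)^{2}} = -9 - - \frac{3}{9} = -9 - \left(-3\right) \frac{1}{9} = -9 - - \frac{1}{3} = -9 + \frac{1}{3} = - \frac{26}{3}$)
$\left(-391 + o{\left(4 \right)}\right) + \left(23 - 6\right)^{2} = \left(-391 - \frac{26}{3}\right) + \left(23 - 6\right)^{2} = - \frac{1199}{3} + 17^{2} = - \frac{1199}{3} + 289 = - \frac{332}{3}$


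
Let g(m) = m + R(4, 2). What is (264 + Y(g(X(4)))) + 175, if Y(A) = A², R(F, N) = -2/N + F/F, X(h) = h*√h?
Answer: 503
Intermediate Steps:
X(h) = h^(3/2)
R(F, N) = 1 - 2/N (R(F, N) = -2/N + 1 = 1 - 2/N)
g(m) = m (g(m) = m + (-2 + 2)/2 = m + (½)*0 = m + 0 = m)
(264 + Y(g(X(4)))) + 175 = (264 + (4^(3/2))²) + 175 = (264 + 8²) + 175 = (264 + 64) + 175 = 328 + 175 = 503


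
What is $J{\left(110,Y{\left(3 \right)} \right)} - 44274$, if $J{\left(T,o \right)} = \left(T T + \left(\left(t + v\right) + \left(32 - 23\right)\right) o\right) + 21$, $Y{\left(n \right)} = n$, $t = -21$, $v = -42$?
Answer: $-32315$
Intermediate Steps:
$J{\left(T,o \right)} = 21 + T^{2} - 54 o$ ($J{\left(T,o \right)} = \left(T T + \left(\left(-21 - 42\right) + \left(32 - 23\right)\right) o\right) + 21 = \left(T^{2} + \left(-63 + 9\right) o\right) + 21 = \left(T^{2} - 54 o\right) + 21 = 21 + T^{2} - 54 o$)
$J{\left(110,Y{\left(3 \right)} \right)} - 44274 = \left(21 + 110^{2} - 162\right) - 44274 = \left(21 + 12100 - 162\right) - 44274 = 11959 - 44274 = -32315$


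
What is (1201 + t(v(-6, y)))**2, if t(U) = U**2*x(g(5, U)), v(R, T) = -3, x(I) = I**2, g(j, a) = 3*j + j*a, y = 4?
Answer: 1442401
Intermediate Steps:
g(j, a) = 3*j + a*j
t(U) = U**2*(15 + 5*U)**2 (t(U) = U**2*(5*(3 + U))**2 = U**2*(15 + 5*U)**2)
(1201 + t(v(-6, y)))**2 = (1201 + 25*(-3)**2*(3 - 3)**2)**2 = (1201 + 25*9*0**2)**2 = (1201 + 25*9*0)**2 = (1201 + 0)**2 = 1201**2 = 1442401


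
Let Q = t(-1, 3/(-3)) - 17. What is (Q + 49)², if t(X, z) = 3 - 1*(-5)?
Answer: 1600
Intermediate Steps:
t(X, z) = 8 (t(X, z) = 3 + 5 = 8)
Q = -9 (Q = 8 - 17 = -9)
(Q + 49)² = (-9 + 49)² = 40² = 1600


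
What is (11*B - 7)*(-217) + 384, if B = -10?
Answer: 25773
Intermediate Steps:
(11*B - 7)*(-217) + 384 = (11*(-10) - 7)*(-217) + 384 = (-110 - 7)*(-217) + 384 = -117*(-217) + 384 = 25389 + 384 = 25773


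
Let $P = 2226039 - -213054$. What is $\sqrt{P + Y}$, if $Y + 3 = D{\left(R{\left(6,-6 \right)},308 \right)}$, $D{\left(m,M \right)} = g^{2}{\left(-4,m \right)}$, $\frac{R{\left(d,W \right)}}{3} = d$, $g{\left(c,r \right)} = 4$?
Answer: $\sqrt{2439106} \approx 1561.8$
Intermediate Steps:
$R{\left(d,W \right)} = 3 d$
$P = 2439093$ ($P = 2226039 + 213054 = 2439093$)
$D{\left(m,M \right)} = 16$ ($D{\left(m,M \right)} = 4^{2} = 16$)
$Y = 13$ ($Y = -3 + 16 = 13$)
$\sqrt{P + Y} = \sqrt{2439093 + 13} = \sqrt{2439106}$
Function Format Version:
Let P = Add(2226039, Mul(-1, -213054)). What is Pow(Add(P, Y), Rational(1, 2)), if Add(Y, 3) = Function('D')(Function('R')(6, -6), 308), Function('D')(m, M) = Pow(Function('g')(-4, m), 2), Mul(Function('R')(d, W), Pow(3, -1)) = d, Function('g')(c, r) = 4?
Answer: Pow(2439106, Rational(1, 2)) ≈ 1561.8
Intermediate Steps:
Function('R')(d, W) = Mul(3, d)
P = 2439093 (P = Add(2226039, 213054) = 2439093)
Function('D')(m, M) = 16 (Function('D')(m, M) = Pow(4, 2) = 16)
Y = 13 (Y = Add(-3, 16) = 13)
Pow(Add(P, Y), Rational(1, 2)) = Pow(Add(2439093, 13), Rational(1, 2)) = Pow(2439106, Rational(1, 2))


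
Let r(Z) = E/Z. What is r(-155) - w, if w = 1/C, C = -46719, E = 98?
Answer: -4578307/7241445 ≈ -0.63224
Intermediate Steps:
r(Z) = 98/Z
w = -1/46719 (w = 1/(-46719) = -1/46719 ≈ -2.1405e-5)
r(-155) - w = 98/(-155) - 1*(-1/46719) = 98*(-1/155) + 1/46719 = -98/155 + 1/46719 = -4578307/7241445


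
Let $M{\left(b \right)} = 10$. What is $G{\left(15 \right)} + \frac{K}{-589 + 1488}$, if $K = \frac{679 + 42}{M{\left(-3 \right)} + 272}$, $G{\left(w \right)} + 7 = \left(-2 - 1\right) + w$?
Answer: $\frac{1268311}{253518} \approx 5.0028$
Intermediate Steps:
$G{\left(w \right)} = -10 + w$ ($G{\left(w \right)} = -7 + \left(\left(-2 - 1\right) + w\right) = -7 + \left(-3 + w\right) = -10 + w$)
$K = \frac{721}{282}$ ($K = \frac{679 + 42}{10 + 272} = \frac{721}{282} \approx 2.5567$)
$G{\left(15 \right)} + \frac{K}{-589 + 1488} = \left(-10 + 15\right) + \frac{721}{282 \left(-589 + 1488\right)} = 5 + \frac{721}{282 \cdot 899} = 5 + \frac{721}{282} \cdot \frac{1}{899} = 5 + \frac{721}{253518} = \frac{1268311}{253518}$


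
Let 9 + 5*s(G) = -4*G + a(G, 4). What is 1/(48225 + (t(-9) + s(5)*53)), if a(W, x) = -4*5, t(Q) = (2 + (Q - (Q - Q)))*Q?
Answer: 5/238843 ≈ 2.0934e-5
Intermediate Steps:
t(Q) = Q*(2 + Q) (t(Q) = (2 + (Q - 1*0))*Q = (2 + (Q + 0))*Q = (2 + Q)*Q = Q*(2 + Q))
a(W, x) = -20
s(G) = -29/5 - 4*G/5 (s(G) = -9/5 + (-4*G - 20)/5 = -9/5 + (-20 - 4*G)/5 = -9/5 + (-4 - 4*G/5) = -29/5 - 4*G/5)
1/(48225 + (t(-9) + s(5)*53)) = 1/(48225 + (-9*(2 - 9) + (-29/5 - ⅘*5)*53)) = 1/(48225 + (-9*(-7) + (-29/5 - 4)*53)) = 1/(48225 + (63 - 49/5*53)) = 1/(48225 + (63 - 2597/5)) = 1/(48225 - 2282/5) = 1/(238843/5) = 5/238843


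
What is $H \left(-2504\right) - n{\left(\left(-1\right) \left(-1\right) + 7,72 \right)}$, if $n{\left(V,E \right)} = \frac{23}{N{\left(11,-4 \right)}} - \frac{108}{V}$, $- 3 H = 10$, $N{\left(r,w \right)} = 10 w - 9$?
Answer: $\frac{2458027}{294} \approx 8360.6$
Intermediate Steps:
$N{\left(r,w \right)} = -9 + 10 w$
$H = - \frac{10}{3}$ ($H = \left(- \frac{1}{3}\right) 10 = - \frac{10}{3} \approx -3.3333$)
$n{\left(V,E \right)} = - \frac{23}{49} - \frac{108}{V}$ ($n{\left(V,E \right)} = \frac{23}{-9 + 10 \left(-4\right)} - \frac{108}{V} = \frac{23}{-9 - 40} - \frac{108}{V} = \frac{23}{-49} - \frac{108}{V} = 23 \left(- \frac{1}{49}\right) - \frac{108}{V} = - \frac{23}{49} - \frac{108}{V}$)
$H \left(-2504\right) - n{\left(\left(-1\right) \left(-1\right) + 7,72 \right)} = \left(- \frac{10}{3}\right) \left(-2504\right) - \left(- \frac{23}{49} - \frac{108}{\left(-1\right) \left(-1\right) + 7}\right) = \frac{25040}{3} - \left(- \frac{23}{49} - \frac{108}{1 + 7}\right) = \frac{25040}{3} - \left(- \frac{23}{49} - \frac{108}{8}\right) = \frac{25040}{3} - \left(- \frac{23}{49} - \frac{27}{2}\right) = \frac{25040}{3} - - \frac{1369}{98} = \frac{25040}{3} + \frac{1369}{98} = \frac{2458027}{294}$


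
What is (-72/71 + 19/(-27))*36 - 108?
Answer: -36176/213 ≈ -169.84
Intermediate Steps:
(-72/71 + 19/(-27))*36 - 108 = (-72*1/71 + 19*(-1/27))*36 - 108 = (-72/71 - 19/27)*36 - 108 = -3293/1917*36 - 108 = -13172/213 - 108 = -36176/213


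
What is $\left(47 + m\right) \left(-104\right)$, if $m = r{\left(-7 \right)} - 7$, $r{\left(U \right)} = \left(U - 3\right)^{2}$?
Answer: $-14560$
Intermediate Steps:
$r{\left(U \right)} = \left(-3 + U\right)^{2}$
$m = 93$ ($m = \left(-3 - 7\right)^{2} - 7 = \left(-10\right)^{2} - 7 = 100 - 7 = 93$)
$\left(47 + m\right) \left(-104\right) = \left(47 + 93\right) \left(-104\right) = 140 \left(-104\right) = -14560$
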